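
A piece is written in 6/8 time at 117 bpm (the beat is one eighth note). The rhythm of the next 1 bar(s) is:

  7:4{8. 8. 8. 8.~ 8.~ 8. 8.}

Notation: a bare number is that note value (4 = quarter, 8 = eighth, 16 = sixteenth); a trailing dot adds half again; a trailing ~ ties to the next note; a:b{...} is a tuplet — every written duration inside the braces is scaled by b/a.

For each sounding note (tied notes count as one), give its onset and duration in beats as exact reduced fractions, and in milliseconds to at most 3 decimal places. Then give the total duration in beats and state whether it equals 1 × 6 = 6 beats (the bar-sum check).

1) 0.0ms=0b +439.56ms=6/7b
2) 439.56ms=6/7b +439.56ms=6/7b
3) 879.121ms=12/7b +439.56ms=6/7b
4) 1318.681ms=18/7b +1318.681ms=18/7b
5) 2637.363ms=36/7b +439.56ms=6/7b
Σ=6b of 6 (117bpm 6/8) — PASS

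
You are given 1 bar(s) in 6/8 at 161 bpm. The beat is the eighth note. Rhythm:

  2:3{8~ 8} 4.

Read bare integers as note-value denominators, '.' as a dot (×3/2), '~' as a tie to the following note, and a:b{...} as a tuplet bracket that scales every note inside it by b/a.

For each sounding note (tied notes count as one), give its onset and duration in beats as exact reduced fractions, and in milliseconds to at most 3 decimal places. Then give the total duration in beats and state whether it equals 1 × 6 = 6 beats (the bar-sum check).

1) 0.0ms=0b +1118.012ms=3b
2) 1118.012ms=3b +1118.012ms=3b
Σ=6b of 6 (161bpm 6/8) — PASS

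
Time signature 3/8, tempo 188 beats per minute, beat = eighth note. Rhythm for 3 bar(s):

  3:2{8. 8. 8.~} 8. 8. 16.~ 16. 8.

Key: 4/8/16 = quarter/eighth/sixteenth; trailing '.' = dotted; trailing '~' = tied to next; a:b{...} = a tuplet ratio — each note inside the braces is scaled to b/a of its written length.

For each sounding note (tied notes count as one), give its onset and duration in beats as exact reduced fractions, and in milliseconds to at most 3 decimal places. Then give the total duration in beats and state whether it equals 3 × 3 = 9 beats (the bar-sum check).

1) 0.0ms=0b +319.149ms=1b
2) 319.149ms=1b +319.149ms=1b
3) 638.298ms=2b +797.872ms=5/2b
4) 1436.17ms=9/2b +478.723ms=3/2b
5) 1914.894ms=6b +478.723ms=3/2b
6) 2393.617ms=15/2b +478.723ms=3/2b
Σ=9b of 9 (188bpm 3/8) — PASS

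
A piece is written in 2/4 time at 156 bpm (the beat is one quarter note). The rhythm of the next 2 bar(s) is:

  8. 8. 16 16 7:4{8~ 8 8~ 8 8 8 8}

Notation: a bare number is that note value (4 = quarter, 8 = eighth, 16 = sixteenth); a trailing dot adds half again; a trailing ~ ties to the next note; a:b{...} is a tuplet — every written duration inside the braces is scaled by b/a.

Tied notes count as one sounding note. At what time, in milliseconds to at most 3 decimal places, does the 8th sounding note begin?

note 8 onset = 24/7b = 1318.681ms

1. 0.0ms @ 0 + 288.462ms (3/4)
2. 288.462ms @ 3/4 + 288.462ms (3/4)
3. 576.923ms @ 3/2 + 96.154ms (1/4)
4. 673.077ms @ 7/4 + 96.154ms (1/4)
5. 769.231ms @ 2 + 219.78ms (4/7)
6. 989.011ms @ 18/7 + 219.78ms (4/7)
7. 1208.791ms @ 22/7 + 109.89ms (2/7)
8. 1318.681ms @ 24/7 + 109.89ms (2/7)
9. 1428.571ms @ 26/7 + 109.89ms (2/7)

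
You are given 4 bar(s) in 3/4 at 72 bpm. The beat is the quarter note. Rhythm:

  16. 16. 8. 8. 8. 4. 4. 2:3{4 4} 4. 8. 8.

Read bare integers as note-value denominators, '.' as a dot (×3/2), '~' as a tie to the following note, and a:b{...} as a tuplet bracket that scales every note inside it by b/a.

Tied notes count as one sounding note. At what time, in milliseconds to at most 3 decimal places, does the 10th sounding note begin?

note 10 onset = 9b = 7500.0ms

1. 0.0ms @ 0 + 312.5ms (3/8)
2. 312.5ms @ 3/8 + 312.5ms (3/8)
3. 625.0ms @ 3/4 + 625.0ms (3/4)
4. 1250.0ms @ 3/2 + 625.0ms (3/4)
5. 1875.0ms @ 9/4 + 625.0ms (3/4)
6. 2500.0ms @ 3 + 1250.0ms (3/2)
7. 3750.0ms @ 9/2 + 1250.0ms (3/2)
8. 5000.0ms @ 6 + 1250.0ms (3/2)
9. 6250.0ms @ 15/2 + 1250.0ms (3/2)
10. 7500.0ms @ 9 + 1250.0ms (3/2)
11. 8750.0ms @ 21/2 + 625.0ms (3/4)
12. 9375.0ms @ 45/4 + 625.0ms (3/4)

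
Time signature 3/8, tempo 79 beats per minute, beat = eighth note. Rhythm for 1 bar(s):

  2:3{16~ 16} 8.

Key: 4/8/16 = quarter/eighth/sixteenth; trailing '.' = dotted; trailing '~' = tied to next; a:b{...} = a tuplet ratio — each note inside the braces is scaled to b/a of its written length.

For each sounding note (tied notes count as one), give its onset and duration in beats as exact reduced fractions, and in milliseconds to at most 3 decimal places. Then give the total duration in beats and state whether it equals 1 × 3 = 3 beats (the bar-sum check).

1) 0.0ms=0b +1139.241ms=3/2b
2) 1139.241ms=3/2b +1139.241ms=3/2b
Σ=3b of 3 (79bpm 3/8) — PASS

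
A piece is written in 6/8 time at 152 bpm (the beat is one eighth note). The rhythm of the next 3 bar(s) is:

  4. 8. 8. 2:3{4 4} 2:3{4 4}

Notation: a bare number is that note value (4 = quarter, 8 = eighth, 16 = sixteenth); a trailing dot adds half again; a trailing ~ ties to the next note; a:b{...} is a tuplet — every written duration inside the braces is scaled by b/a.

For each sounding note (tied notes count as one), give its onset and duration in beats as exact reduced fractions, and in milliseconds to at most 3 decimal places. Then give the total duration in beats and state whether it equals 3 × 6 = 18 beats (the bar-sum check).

1) 0.0ms=0b +1184.211ms=3b
2) 1184.211ms=3b +592.105ms=3/2b
3) 1776.316ms=9/2b +592.105ms=3/2b
4) 2368.421ms=6b +1184.211ms=3b
5) 3552.632ms=9b +1184.211ms=3b
6) 4736.842ms=12b +1184.211ms=3b
7) 5921.053ms=15b +1184.211ms=3b
Σ=18b of 18 (152bpm 6/8) — PASS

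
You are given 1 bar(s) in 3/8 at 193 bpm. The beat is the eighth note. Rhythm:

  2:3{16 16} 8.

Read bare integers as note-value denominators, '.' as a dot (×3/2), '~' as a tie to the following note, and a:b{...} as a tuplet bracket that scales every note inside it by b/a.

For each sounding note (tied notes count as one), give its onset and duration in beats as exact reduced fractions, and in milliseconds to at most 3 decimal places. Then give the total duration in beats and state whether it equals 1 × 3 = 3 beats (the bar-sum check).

1) 0.0ms=0b +233.161ms=3/4b
2) 233.161ms=3/4b +233.161ms=3/4b
3) 466.321ms=3/2b +466.321ms=3/2b
Σ=3b of 3 (193bpm 3/8) — PASS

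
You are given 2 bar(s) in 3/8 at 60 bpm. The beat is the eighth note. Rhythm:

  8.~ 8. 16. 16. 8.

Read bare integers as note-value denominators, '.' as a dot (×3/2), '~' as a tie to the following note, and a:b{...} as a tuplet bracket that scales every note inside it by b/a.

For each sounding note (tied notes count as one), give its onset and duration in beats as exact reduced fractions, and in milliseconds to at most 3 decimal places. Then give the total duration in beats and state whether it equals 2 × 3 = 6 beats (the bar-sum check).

1) 0.0ms=0b +3000.0ms=3b
2) 3000.0ms=3b +750.0ms=3/4b
3) 3750.0ms=15/4b +750.0ms=3/4b
4) 4500.0ms=9/2b +1500.0ms=3/2b
Σ=6b of 6 (60bpm 3/8) — PASS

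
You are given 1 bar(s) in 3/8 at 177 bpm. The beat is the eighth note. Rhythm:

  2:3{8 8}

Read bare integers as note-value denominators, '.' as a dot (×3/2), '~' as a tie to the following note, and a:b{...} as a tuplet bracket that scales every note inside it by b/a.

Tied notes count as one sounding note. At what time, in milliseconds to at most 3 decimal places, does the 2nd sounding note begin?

1. 0.0ms @ 0 + 508.475ms (3/2)
2. 508.475ms @ 3/2 + 508.475ms (3/2)

note 2 onset = 3/2b = 508.475ms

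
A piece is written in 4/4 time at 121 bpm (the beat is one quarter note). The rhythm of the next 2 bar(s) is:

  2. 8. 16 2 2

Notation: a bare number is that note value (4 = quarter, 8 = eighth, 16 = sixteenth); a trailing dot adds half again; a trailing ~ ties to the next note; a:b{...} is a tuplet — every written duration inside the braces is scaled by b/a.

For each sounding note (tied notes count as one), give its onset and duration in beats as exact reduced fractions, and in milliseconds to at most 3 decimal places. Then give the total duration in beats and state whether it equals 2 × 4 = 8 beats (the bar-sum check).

1) 0.0ms=0b +1487.603ms=3b
2) 1487.603ms=3b +371.901ms=3/4b
3) 1859.504ms=15/4b +123.967ms=1/4b
4) 1983.471ms=4b +991.736ms=2b
5) 2975.207ms=6b +991.736ms=2b
Σ=8b of 8 (121bpm 4/4) — PASS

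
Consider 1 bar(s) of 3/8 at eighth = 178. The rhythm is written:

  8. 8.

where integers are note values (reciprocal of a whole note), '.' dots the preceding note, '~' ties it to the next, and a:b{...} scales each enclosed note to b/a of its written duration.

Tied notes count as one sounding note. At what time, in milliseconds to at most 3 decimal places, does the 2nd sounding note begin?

1. 0.0ms @ 0 + 505.618ms (3/2)
2. 505.618ms @ 3/2 + 505.618ms (3/2)

note 2 onset = 3/2b = 505.618ms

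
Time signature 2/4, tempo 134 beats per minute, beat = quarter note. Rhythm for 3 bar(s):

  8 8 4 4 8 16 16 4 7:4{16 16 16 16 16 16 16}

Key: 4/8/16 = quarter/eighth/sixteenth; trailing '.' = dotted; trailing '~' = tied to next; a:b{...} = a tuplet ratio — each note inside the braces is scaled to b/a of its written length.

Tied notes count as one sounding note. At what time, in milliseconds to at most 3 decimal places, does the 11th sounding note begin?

1. 0.0ms @ 0 + 223.881ms (1/2)
2. 223.881ms @ 1/2 + 223.881ms (1/2)
3. 447.761ms @ 1 + 447.761ms (1)
4. 895.522ms @ 2 + 447.761ms (1)
5. 1343.284ms @ 3 + 223.881ms (1/2)
6. 1567.164ms @ 7/2 + 111.94ms (1/4)
7. 1679.104ms @ 15/4 + 111.94ms (1/4)
8. 1791.045ms @ 4 + 447.761ms (1)
9. 2238.806ms @ 5 + 63.966ms (1/7)
10. 2302.772ms @ 36/7 + 63.966ms (1/7)
11. 2366.738ms @ 37/7 + 63.966ms (1/7)
12. 2430.704ms @ 38/7 + 63.966ms (1/7)
13. 2494.67ms @ 39/7 + 63.966ms (1/7)
14. 2558.635ms @ 40/7 + 63.966ms (1/7)
15. 2622.601ms @ 41/7 + 63.966ms (1/7)

note 11 onset = 37/7b = 2366.738ms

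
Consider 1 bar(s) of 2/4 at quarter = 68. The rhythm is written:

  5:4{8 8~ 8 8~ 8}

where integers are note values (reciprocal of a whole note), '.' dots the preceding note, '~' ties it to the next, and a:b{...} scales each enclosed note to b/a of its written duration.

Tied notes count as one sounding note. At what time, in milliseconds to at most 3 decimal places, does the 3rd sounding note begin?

note 3 onset = 6/5b = 1058.824ms

1. 0.0ms @ 0 + 352.941ms (2/5)
2. 352.941ms @ 2/5 + 705.882ms (4/5)
3. 1058.824ms @ 6/5 + 705.882ms (4/5)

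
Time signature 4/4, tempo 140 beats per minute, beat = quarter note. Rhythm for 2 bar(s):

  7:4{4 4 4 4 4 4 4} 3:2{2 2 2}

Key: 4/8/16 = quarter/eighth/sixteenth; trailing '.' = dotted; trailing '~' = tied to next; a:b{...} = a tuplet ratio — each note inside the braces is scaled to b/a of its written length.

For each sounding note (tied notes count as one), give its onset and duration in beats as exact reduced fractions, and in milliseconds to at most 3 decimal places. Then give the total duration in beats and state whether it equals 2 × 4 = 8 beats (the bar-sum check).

1) 0.0ms=0b +244.898ms=4/7b
2) 244.898ms=4/7b +244.898ms=4/7b
3) 489.796ms=8/7b +244.898ms=4/7b
4) 734.694ms=12/7b +244.898ms=4/7b
5) 979.592ms=16/7b +244.898ms=4/7b
6) 1224.49ms=20/7b +244.898ms=4/7b
7) 1469.388ms=24/7b +244.898ms=4/7b
8) 1714.286ms=4b +571.429ms=4/3b
9) 2285.714ms=16/3b +571.429ms=4/3b
10) 2857.143ms=20/3b +571.429ms=4/3b
Σ=8b of 8 (140bpm 4/4) — PASS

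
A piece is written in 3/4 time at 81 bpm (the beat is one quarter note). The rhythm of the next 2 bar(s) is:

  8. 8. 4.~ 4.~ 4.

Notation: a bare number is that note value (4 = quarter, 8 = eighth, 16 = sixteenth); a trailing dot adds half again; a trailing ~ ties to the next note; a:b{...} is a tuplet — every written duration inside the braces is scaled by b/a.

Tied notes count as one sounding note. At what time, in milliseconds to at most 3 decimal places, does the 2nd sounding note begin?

note 2 onset = 3/4b = 555.556ms

1. 0.0ms @ 0 + 555.556ms (3/4)
2. 555.556ms @ 3/4 + 555.556ms (3/4)
3. 1111.111ms @ 3/2 + 3333.333ms (9/2)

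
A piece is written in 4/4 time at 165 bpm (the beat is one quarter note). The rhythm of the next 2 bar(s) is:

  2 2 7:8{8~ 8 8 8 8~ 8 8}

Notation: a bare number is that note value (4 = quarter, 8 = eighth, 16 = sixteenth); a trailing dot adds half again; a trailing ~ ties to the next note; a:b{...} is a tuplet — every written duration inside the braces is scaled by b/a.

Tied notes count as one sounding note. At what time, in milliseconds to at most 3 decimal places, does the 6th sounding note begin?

note 6 onset = 44/7b = 2285.714ms

1. 0.0ms @ 0 + 727.273ms (2)
2. 727.273ms @ 2 + 727.273ms (2)
3. 1454.545ms @ 4 + 415.584ms (8/7)
4. 1870.13ms @ 36/7 + 207.792ms (4/7)
5. 2077.922ms @ 40/7 + 207.792ms (4/7)
6. 2285.714ms @ 44/7 + 415.584ms (8/7)
7. 2701.299ms @ 52/7 + 207.792ms (4/7)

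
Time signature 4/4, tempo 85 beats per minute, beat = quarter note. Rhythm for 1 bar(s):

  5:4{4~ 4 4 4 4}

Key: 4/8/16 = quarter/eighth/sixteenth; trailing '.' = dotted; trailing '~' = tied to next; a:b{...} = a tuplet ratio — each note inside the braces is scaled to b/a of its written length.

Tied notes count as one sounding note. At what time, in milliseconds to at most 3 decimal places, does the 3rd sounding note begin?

note 3 onset = 12/5b = 1694.118ms

1. 0.0ms @ 0 + 1129.412ms (8/5)
2. 1129.412ms @ 8/5 + 564.706ms (4/5)
3. 1694.118ms @ 12/5 + 564.706ms (4/5)
4. 2258.824ms @ 16/5 + 564.706ms (4/5)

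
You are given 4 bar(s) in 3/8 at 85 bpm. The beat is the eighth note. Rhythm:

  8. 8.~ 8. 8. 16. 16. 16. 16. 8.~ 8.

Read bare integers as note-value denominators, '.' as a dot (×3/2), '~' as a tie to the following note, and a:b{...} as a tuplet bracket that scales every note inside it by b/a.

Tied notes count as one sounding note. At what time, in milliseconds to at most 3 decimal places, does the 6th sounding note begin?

1. 0.0ms @ 0 + 1058.824ms (3/2)
2. 1058.824ms @ 3/2 + 2117.647ms (3)
3. 3176.471ms @ 9/2 + 1058.824ms (3/2)
4. 4235.294ms @ 6 + 529.412ms (3/4)
5. 4764.706ms @ 27/4 + 529.412ms (3/4)
6. 5294.118ms @ 15/2 + 529.412ms (3/4)
7. 5823.529ms @ 33/4 + 529.412ms (3/4)
8. 6352.941ms @ 9 + 2117.647ms (3)

note 6 onset = 15/2b = 5294.118ms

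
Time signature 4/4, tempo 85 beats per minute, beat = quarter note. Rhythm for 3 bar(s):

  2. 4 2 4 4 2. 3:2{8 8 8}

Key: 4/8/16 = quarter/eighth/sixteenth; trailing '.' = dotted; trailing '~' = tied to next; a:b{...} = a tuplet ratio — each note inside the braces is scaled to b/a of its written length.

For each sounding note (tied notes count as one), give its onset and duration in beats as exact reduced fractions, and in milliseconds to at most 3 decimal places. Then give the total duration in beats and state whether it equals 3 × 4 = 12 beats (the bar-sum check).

1) 0.0ms=0b +2117.647ms=3b
2) 2117.647ms=3b +705.882ms=1b
3) 2823.529ms=4b +1411.765ms=2b
4) 4235.294ms=6b +705.882ms=1b
5) 4941.176ms=7b +705.882ms=1b
6) 5647.059ms=8b +2117.647ms=3b
7) 7764.706ms=11b +235.294ms=1/3b
8) 8000.0ms=34/3b +235.294ms=1/3b
9) 8235.294ms=35/3b +235.294ms=1/3b
Σ=12b of 12 (85bpm 4/4) — PASS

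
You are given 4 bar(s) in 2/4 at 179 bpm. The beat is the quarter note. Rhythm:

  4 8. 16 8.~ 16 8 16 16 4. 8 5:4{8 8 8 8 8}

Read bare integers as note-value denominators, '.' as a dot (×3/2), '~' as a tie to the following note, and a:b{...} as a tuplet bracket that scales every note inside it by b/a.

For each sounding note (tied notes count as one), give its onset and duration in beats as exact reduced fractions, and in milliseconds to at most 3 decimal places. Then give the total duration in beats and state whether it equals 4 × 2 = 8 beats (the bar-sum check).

1) 0.0ms=0b +335.196ms=1b
2) 335.196ms=1b +251.397ms=3/4b
3) 586.592ms=7/4b +83.799ms=1/4b
4) 670.391ms=2b +335.196ms=1b
5) 1005.587ms=3b +167.598ms=1/2b
6) 1173.184ms=7/2b +83.799ms=1/4b
7) 1256.983ms=15/4b +83.799ms=1/4b
8) 1340.782ms=4b +502.793ms=3/2b
9) 1843.575ms=11/2b +167.598ms=1/2b
10) 2011.173ms=6b +134.078ms=2/5b
11) 2145.251ms=32/5b +134.078ms=2/5b
12) 2279.33ms=34/5b +134.078ms=2/5b
13) 2413.408ms=36/5b +134.078ms=2/5b
14) 2547.486ms=38/5b +134.078ms=2/5b
Σ=8b of 8 (179bpm 2/4) — PASS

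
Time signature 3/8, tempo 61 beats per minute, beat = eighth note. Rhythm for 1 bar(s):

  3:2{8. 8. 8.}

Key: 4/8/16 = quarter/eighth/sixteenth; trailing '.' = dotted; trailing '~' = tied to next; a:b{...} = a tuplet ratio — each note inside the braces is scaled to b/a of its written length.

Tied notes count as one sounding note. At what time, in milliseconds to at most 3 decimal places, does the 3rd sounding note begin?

note 3 onset = 2b = 1967.213ms

1. 0.0ms @ 0 + 983.607ms (1)
2. 983.607ms @ 1 + 983.607ms (1)
3. 1967.213ms @ 2 + 983.607ms (1)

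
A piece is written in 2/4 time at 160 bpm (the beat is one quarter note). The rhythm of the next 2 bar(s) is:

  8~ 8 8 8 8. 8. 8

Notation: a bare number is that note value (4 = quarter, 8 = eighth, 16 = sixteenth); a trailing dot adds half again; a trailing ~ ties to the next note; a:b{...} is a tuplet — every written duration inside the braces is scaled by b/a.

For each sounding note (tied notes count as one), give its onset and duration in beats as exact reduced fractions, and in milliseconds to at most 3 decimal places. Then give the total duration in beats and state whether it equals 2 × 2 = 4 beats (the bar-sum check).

1) 0.0ms=0b +375.0ms=1b
2) 375.0ms=1b +187.5ms=1/2b
3) 562.5ms=3/2b +187.5ms=1/2b
4) 750.0ms=2b +281.25ms=3/4b
5) 1031.25ms=11/4b +281.25ms=3/4b
6) 1312.5ms=7/2b +187.5ms=1/2b
Σ=4b of 4 (160bpm 2/4) — PASS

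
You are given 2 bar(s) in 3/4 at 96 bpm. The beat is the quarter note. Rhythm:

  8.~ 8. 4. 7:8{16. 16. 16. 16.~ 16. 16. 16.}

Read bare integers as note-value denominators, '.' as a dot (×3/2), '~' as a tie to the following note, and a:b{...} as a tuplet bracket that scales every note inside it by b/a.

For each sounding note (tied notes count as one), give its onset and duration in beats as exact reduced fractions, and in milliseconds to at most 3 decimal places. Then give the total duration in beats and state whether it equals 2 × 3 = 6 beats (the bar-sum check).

1) 0.0ms=0b +937.5ms=3/2b
2) 937.5ms=3/2b +937.5ms=3/2b
3) 1875.0ms=3b +267.857ms=3/7b
4) 2142.857ms=24/7b +267.857ms=3/7b
5) 2410.714ms=27/7b +267.857ms=3/7b
6) 2678.571ms=30/7b +535.714ms=6/7b
7) 3214.286ms=36/7b +267.857ms=3/7b
8) 3482.143ms=39/7b +267.857ms=3/7b
Σ=6b of 6 (96bpm 3/4) — PASS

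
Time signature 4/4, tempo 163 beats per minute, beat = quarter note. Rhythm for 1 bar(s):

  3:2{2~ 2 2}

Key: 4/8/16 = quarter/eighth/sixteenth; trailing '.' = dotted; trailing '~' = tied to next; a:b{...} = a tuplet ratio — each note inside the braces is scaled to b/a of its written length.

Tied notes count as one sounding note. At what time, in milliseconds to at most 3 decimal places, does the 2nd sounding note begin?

1. 0.0ms @ 0 + 981.595ms (8/3)
2. 981.595ms @ 8/3 + 490.798ms (4/3)

note 2 onset = 8/3b = 981.595ms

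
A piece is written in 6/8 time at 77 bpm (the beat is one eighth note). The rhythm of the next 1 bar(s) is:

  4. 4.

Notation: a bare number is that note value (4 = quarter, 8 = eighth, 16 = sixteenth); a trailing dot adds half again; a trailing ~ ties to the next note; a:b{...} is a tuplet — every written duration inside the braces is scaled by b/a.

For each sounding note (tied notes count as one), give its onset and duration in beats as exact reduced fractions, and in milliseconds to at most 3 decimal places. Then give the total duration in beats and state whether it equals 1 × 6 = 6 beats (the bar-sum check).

1) 0.0ms=0b +2337.662ms=3b
2) 2337.662ms=3b +2337.662ms=3b
Σ=6b of 6 (77bpm 6/8) — PASS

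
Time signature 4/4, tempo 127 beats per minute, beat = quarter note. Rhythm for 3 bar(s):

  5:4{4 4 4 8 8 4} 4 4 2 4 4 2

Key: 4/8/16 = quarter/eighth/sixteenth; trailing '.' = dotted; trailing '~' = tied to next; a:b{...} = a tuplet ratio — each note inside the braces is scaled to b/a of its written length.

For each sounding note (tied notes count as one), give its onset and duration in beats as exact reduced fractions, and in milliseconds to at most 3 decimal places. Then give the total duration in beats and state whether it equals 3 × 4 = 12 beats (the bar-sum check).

1) 0.0ms=0b +377.953ms=4/5b
2) 377.953ms=4/5b +377.953ms=4/5b
3) 755.906ms=8/5b +377.953ms=4/5b
4) 1133.858ms=12/5b +188.976ms=2/5b
5) 1322.835ms=14/5b +188.976ms=2/5b
6) 1511.811ms=16/5b +377.953ms=4/5b
7) 1889.764ms=4b +472.441ms=1b
8) 2362.205ms=5b +472.441ms=1b
9) 2834.646ms=6b +944.882ms=2b
10) 3779.528ms=8b +472.441ms=1b
11) 4251.969ms=9b +472.441ms=1b
12) 4724.409ms=10b +944.882ms=2b
Σ=12b of 12 (127bpm 4/4) — PASS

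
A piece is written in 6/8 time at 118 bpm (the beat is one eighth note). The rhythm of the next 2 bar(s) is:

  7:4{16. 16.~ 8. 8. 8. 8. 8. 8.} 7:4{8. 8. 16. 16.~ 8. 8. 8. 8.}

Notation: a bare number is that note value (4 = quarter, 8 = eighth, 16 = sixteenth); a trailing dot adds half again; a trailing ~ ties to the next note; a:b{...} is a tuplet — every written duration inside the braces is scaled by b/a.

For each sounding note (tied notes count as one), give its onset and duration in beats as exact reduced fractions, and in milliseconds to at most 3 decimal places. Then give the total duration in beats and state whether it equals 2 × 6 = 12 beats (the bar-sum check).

1) 0.0ms=0b +217.918ms=3/7b
2) 217.918ms=3/7b +653.753ms=9/7b
3) 871.671ms=12/7b +435.835ms=6/7b
4) 1307.506ms=18/7b +435.835ms=6/7b
5) 1743.341ms=24/7b +435.835ms=6/7b
6) 2179.177ms=30/7b +435.835ms=6/7b
7) 2615.012ms=36/7b +435.835ms=6/7b
8) 3050.847ms=6b +435.835ms=6/7b
9) 3486.683ms=48/7b +435.835ms=6/7b
10) 3922.518ms=54/7b +217.918ms=3/7b
11) 4140.436ms=57/7b +653.753ms=9/7b
12) 4794.189ms=66/7b +435.835ms=6/7b
13) 5230.024ms=72/7b +435.835ms=6/7b
14) 5665.86ms=78/7b +435.835ms=6/7b
Σ=12b of 12 (118bpm 6/8) — PASS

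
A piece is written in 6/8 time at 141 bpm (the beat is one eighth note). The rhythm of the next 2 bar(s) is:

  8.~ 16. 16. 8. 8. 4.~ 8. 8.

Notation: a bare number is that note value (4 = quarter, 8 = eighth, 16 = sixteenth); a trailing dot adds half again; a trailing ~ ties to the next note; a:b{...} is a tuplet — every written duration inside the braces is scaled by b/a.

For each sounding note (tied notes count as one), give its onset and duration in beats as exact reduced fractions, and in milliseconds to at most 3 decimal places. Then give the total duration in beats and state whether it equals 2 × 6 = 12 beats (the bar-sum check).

1) 0.0ms=0b +957.447ms=9/4b
2) 957.447ms=9/4b +319.149ms=3/4b
3) 1276.596ms=3b +638.298ms=3/2b
4) 1914.894ms=9/2b +638.298ms=3/2b
5) 2553.191ms=6b +1914.894ms=9/2b
6) 4468.085ms=21/2b +638.298ms=3/2b
Σ=12b of 12 (141bpm 6/8) — PASS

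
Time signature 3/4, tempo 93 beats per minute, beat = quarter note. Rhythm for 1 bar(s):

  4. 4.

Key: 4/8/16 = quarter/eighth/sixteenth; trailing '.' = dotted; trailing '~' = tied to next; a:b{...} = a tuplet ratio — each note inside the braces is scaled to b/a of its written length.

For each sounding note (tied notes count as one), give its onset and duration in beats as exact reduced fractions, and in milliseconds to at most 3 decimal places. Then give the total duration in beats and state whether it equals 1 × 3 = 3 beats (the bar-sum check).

1) 0.0ms=0b +967.742ms=3/2b
2) 967.742ms=3/2b +967.742ms=3/2b
Σ=3b of 3 (93bpm 3/4) — PASS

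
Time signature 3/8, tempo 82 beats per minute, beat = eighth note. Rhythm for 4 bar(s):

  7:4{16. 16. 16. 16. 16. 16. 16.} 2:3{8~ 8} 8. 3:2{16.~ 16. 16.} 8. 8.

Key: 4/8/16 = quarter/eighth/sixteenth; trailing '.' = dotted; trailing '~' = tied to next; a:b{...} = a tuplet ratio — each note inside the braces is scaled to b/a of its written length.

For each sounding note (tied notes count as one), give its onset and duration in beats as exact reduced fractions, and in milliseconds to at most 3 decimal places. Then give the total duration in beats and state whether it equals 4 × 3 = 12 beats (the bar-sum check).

1) 0.0ms=0b +313.589ms=3/7b
2) 313.589ms=3/7b +313.589ms=3/7b
3) 627.178ms=6/7b +313.589ms=3/7b
4) 940.767ms=9/7b +313.589ms=3/7b
5) 1254.355ms=12/7b +313.589ms=3/7b
6) 1567.944ms=15/7b +313.589ms=3/7b
7) 1881.533ms=18/7b +313.589ms=3/7b
8) 2195.122ms=3b +2195.122ms=3b
9) 4390.244ms=6b +1097.561ms=3/2b
10) 5487.805ms=15/2b +731.707ms=1b
11) 6219.512ms=17/2b +365.854ms=1/2b
12) 6585.366ms=9b +1097.561ms=3/2b
13) 7682.927ms=21/2b +1097.561ms=3/2b
Σ=12b of 12 (82bpm 3/8) — PASS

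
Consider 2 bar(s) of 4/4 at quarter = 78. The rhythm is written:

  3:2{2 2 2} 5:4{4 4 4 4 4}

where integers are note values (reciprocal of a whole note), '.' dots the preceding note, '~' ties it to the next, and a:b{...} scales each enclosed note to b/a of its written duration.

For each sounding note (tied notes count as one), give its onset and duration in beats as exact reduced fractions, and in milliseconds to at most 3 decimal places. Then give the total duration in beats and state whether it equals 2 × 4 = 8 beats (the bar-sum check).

1) 0.0ms=0b +1025.641ms=4/3b
2) 1025.641ms=4/3b +1025.641ms=4/3b
3) 2051.282ms=8/3b +1025.641ms=4/3b
4) 3076.923ms=4b +615.385ms=4/5b
5) 3692.308ms=24/5b +615.385ms=4/5b
6) 4307.692ms=28/5b +615.385ms=4/5b
7) 4923.077ms=32/5b +615.385ms=4/5b
8) 5538.462ms=36/5b +615.385ms=4/5b
Σ=8b of 8 (78bpm 4/4) — PASS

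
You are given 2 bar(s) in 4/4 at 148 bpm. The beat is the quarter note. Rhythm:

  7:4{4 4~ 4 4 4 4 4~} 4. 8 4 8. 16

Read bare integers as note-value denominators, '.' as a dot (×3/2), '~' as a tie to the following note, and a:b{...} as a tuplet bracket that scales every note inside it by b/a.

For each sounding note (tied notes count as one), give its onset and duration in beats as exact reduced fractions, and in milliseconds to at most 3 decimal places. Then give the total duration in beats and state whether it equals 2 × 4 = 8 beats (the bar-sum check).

1) 0.0ms=0b +231.66ms=4/7b
2) 231.66ms=4/7b +463.32ms=8/7b
3) 694.981ms=12/7b +231.66ms=4/7b
4) 926.641ms=16/7b +231.66ms=4/7b
5) 1158.301ms=20/7b +231.66ms=4/7b
6) 1389.961ms=24/7b +839.768ms=29/14b
7) 2229.73ms=11/2b +202.703ms=1/2b
8) 2432.432ms=6b +405.405ms=1b
9) 2837.838ms=7b +304.054ms=3/4b
10) 3141.892ms=31/4b +101.351ms=1/4b
Σ=8b of 8 (148bpm 4/4) — PASS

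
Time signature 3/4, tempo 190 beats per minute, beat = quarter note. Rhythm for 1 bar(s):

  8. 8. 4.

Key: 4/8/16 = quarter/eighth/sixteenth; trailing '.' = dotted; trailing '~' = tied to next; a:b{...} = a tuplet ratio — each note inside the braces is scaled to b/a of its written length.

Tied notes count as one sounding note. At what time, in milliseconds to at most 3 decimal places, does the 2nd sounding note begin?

1. 0.0ms @ 0 + 236.842ms (3/4)
2. 236.842ms @ 3/4 + 236.842ms (3/4)
3. 473.684ms @ 3/2 + 473.684ms (3/2)

note 2 onset = 3/4b = 236.842ms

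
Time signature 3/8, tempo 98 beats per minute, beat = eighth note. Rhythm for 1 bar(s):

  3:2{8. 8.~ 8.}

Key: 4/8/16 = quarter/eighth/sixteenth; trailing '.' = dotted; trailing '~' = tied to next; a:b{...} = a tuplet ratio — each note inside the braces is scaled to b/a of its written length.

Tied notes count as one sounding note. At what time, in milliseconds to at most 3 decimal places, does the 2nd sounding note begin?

1. 0.0ms @ 0 + 612.245ms (1)
2. 612.245ms @ 1 + 1224.49ms (2)

note 2 onset = 1b = 612.245ms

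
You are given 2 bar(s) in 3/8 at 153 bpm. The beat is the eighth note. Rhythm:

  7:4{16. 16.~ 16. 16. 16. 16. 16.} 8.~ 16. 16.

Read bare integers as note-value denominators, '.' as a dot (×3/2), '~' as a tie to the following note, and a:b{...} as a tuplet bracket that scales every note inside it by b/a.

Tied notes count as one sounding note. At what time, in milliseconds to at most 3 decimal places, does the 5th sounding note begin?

note 5 onset = 15/7b = 840.336ms

1. 0.0ms @ 0 + 168.067ms (3/7)
2. 168.067ms @ 3/7 + 336.134ms (6/7)
3. 504.202ms @ 9/7 + 168.067ms (3/7)
4. 672.269ms @ 12/7 + 168.067ms (3/7)
5. 840.336ms @ 15/7 + 168.067ms (3/7)
6. 1008.403ms @ 18/7 + 168.067ms (3/7)
7. 1176.471ms @ 3 + 882.353ms (9/4)
8. 2058.824ms @ 21/4 + 294.118ms (3/4)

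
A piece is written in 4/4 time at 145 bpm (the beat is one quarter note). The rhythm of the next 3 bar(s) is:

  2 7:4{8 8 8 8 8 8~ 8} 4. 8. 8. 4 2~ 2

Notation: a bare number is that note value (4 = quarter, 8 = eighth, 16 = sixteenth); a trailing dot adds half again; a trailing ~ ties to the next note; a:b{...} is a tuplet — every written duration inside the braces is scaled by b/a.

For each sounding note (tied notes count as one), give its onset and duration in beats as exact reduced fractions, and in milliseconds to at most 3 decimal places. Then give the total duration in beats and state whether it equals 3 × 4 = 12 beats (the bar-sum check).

1) 0.0ms=0b +827.586ms=2b
2) 827.586ms=2b +118.227ms=2/7b
3) 945.813ms=16/7b +118.227ms=2/7b
4) 1064.039ms=18/7b +118.227ms=2/7b
5) 1182.266ms=20/7b +118.227ms=2/7b
6) 1300.493ms=22/7b +118.227ms=2/7b
7) 1418.719ms=24/7b +236.453ms=4/7b
8) 1655.172ms=4b +620.69ms=3/2b
9) 2275.862ms=11/2b +310.345ms=3/4b
10) 2586.207ms=25/4b +310.345ms=3/4b
11) 2896.552ms=7b +413.793ms=1b
12) 3310.345ms=8b +1655.172ms=4b
Σ=12b of 12 (145bpm 4/4) — PASS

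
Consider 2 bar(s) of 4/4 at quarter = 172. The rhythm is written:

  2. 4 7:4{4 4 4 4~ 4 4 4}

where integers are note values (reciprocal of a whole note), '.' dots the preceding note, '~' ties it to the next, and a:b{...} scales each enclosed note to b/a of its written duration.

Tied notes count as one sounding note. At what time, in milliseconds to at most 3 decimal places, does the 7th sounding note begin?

1. 0.0ms @ 0 + 1046.512ms (3)
2. 1046.512ms @ 3 + 348.837ms (1)
3. 1395.349ms @ 4 + 199.336ms (4/7)
4. 1594.684ms @ 32/7 + 199.336ms (4/7)
5. 1794.02ms @ 36/7 + 199.336ms (4/7)
6. 1993.355ms @ 40/7 + 398.671ms (8/7)
7. 2392.027ms @ 48/7 + 199.336ms (4/7)
8. 2591.362ms @ 52/7 + 199.336ms (4/7)

note 7 onset = 48/7b = 2392.027ms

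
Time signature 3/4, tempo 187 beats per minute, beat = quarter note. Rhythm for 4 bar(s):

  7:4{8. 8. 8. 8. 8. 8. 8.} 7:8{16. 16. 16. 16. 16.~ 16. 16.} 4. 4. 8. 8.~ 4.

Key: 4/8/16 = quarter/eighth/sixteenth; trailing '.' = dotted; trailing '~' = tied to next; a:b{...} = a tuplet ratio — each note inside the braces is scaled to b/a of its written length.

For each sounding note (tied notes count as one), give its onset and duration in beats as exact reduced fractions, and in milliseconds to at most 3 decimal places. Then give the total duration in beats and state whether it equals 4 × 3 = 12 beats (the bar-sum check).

1) 0.0ms=0b +137.51ms=3/7b
2) 137.51ms=3/7b +137.51ms=3/7b
3) 275.019ms=6/7b +137.51ms=3/7b
4) 412.529ms=9/7b +137.51ms=3/7b
5) 550.038ms=12/7b +137.51ms=3/7b
6) 687.548ms=15/7b +137.51ms=3/7b
7) 825.057ms=18/7b +137.51ms=3/7b
8) 962.567ms=3b +137.51ms=3/7b
9) 1100.076ms=24/7b +137.51ms=3/7b
10) 1237.586ms=27/7b +137.51ms=3/7b
11) 1375.095ms=30/7b +137.51ms=3/7b
12) 1512.605ms=33/7b +275.019ms=6/7b
13) 1787.624ms=39/7b +137.51ms=3/7b
14) 1925.134ms=6b +481.283ms=3/2b
15) 2406.417ms=15/2b +481.283ms=3/2b
16) 2887.701ms=9b +240.642ms=3/4b
17) 3128.342ms=39/4b +721.925ms=9/4b
Σ=12b of 12 (187bpm 3/4) — PASS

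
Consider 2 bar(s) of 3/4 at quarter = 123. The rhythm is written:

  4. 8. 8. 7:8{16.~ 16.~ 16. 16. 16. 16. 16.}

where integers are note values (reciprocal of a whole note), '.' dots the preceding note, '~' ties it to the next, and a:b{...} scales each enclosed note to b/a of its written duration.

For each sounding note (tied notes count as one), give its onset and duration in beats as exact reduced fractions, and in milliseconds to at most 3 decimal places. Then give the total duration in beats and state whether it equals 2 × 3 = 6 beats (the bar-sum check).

1) 0.0ms=0b +731.707ms=3/2b
2) 731.707ms=3/2b +365.854ms=3/4b
3) 1097.561ms=9/4b +365.854ms=3/4b
4) 1463.415ms=3b +627.178ms=9/7b
5) 2090.592ms=30/7b +209.059ms=3/7b
6) 2299.652ms=33/7b +209.059ms=3/7b
7) 2508.711ms=36/7b +209.059ms=3/7b
8) 2717.77ms=39/7b +209.059ms=3/7b
Σ=6b of 6 (123bpm 3/4) — PASS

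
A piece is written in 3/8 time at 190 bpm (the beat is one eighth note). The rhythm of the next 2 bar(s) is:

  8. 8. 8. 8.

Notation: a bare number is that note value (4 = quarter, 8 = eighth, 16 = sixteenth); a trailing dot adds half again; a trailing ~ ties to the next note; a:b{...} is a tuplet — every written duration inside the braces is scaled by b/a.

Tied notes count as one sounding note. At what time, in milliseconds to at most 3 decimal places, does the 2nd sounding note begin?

note 2 onset = 3/2b = 473.684ms

1. 0.0ms @ 0 + 473.684ms (3/2)
2. 473.684ms @ 3/2 + 473.684ms (3/2)
3. 947.368ms @ 3 + 473.684ms (3/2)
4. 1421.053ms @ 9/2 + 473.684ms (3/2)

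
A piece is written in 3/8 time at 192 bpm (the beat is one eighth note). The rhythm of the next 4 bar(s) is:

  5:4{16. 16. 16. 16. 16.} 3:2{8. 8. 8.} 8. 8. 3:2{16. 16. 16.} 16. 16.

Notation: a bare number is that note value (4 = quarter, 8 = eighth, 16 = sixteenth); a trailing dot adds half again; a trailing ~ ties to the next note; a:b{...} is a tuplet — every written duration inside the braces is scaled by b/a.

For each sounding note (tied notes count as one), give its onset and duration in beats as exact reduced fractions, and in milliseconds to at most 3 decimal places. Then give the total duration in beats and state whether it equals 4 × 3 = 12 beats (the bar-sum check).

1) 0.0ms=0b +187.5ms=3/5b
2) 187.5ms=3/5b +187.5ms=3/5b
3) 375.0ms=6/5b +187.5ms=3/5b
4) 562.5ms=9/5b +187.5ms=3/5b
5) 750.0ms=12/5b +187.5ms=3/5b
6) 937.5ms=3b +312.5ms=1b
7) 1250.0ms=4b +312.5ms=1b
8) 1562.5ms=5b +312.5ms=1b
9) 1875.0ms=6b +468.75ms=3/2b
10) 2343.75ms=15/2b +468.75ms=3/2b
11) 2812.5ms=9b +156.25ms=1/2b
12) 2968.75ms=19/2b +156.25ms=1/2b
13) 3125.0ms=10b +156.25ms=1/2b
14) 3281.25ms=21/2b +234.375ms=3/4b
15) 3515.625ms=45/4b +234.375ms=3/4b
Σ=12b of 12 (192bpm 3/8) — PASS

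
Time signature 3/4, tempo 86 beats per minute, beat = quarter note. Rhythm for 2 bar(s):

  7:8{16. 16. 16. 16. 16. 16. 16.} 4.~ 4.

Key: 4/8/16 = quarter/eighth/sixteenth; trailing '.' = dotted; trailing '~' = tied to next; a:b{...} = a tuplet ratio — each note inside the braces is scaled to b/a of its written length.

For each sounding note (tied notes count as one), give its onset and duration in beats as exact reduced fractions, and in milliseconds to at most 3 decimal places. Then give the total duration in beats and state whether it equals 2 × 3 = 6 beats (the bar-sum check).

1) 0.0ms=0b +299.003ms=3/7b
2) 299.003ms=3/7b +299.003ms=3/7b
3) 598.007ms=6/7b +299.003ms=3/7b
4) 897.01ms=9/7b +299.003ms=3/7b
5) 1196.013ms=12/7b +299.003ms=3/7b
6) 1495.017ms=15/7b +299.003ms=3/7b
7) 1794.02ms=18/7b +299.003ms=3/7b
8) 2093.023ms=3b +2093.023ms=3b
Σ=6b of 6 (86bpm 3/4) — PASS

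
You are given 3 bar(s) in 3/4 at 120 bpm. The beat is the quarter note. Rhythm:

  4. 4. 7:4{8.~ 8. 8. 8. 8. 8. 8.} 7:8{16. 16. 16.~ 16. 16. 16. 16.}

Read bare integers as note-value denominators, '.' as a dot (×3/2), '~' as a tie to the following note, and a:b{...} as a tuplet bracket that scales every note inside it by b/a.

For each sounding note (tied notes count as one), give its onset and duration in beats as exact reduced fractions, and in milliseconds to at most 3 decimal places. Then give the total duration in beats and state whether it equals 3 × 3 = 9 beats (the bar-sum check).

1) 0.0ms=0b +750.0ms=3/2b
2) 750.0ms=3/2b +750.0ms=3/2b
3) 1500.0ms=3b +428.571ms=6/7b
4) 1928.571ms=27/7b +214.286ms=3/7b
5) 2142.857ms=30/7b +214.286ms=3/7b
6) 2357.143ms=33/7b +214.286ms=3/7b
7) 2571.429ms=36/7b +214.286ms=3/7b
8) 2785.714ms=39/7b +214.286ms=3/7b
9) 3000.0ms=6b +214.286ms=3/7b
10) 3214.286ms=45/7b +214.286ms=3/7b
11) 3428.571ms=48/7b +428.571ms=6/7b
12) 3857.143ms=54/7b +214.286ms=3/7b
13) 4071.429ms=57/7b +214.286ms=3/7b
14) 4285.714ms=60/7b +214.286ms=3/7b
Σ=9b of 9 (120bpm 3/4) — PASS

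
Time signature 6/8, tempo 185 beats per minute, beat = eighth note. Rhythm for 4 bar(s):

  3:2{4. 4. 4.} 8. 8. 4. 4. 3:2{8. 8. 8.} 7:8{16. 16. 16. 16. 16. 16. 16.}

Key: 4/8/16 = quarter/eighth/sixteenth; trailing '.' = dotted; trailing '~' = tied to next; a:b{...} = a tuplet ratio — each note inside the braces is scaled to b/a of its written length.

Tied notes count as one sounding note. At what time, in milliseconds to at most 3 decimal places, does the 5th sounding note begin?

note 5 onset = 15/2b = 2432.432ms

1. 0.0ms @ 0 + 648.649ms (2)
2. 648.649ms @ 2 + 648.649ms (2)
3. 1297.297ms @ 4 + 648.649ms (2)
4. 1945.946ms @ 6 + 486.486ms (3/2)
5. 2432.432ms @ 15/2 + 486.486ms (3/2)
6. 2918.919ms @ 9 + 972.973ms (3)
7. 3891.892ms @ 12 + 972.973ms (3)
8. 4864.865ms @ 15 + 324.324ms (1)
9. 5189.189ms @ 16 + 324.324ms (1)
10. 5513.514ms @ 17 + 324.324ms (1)
11. 5837.838ms @ 18 + 277.992ms (6/7)
12. 6115.83ms @ 132/7 + 277.992ms (6/7)
13. 6393.822ms @ 138/7 + 277.992ms (6/7)
14. 6671.815ms @ 144/7 + 277.992ms (6/7)
15. 6949.807ms @ 150/7 + 277.992ms (6/7)
16. 7227.799ms @ 156/7 + 277.992ms (6/7)
17. 7505.792ms @ 162/7 + 277.992ms (6/7)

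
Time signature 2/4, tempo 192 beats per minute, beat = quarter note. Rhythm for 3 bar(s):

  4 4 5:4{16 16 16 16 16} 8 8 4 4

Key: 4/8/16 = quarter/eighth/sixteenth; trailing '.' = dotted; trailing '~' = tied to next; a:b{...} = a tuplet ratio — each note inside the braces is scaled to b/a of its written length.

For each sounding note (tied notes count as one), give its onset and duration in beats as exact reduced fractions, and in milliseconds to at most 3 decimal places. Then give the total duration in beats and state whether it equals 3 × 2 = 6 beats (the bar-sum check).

1) 0.0ms=0b +312.5ms=1b
2) 312.5ms=1b +312.5ms=1b
3) 625.0ms=2b +62.5ms=1/5b
4) 687.5ms=11/5b +62.5ms=1/5b
5) 750.0ms=12/5b +62.5ms=1/5b
6) 812.5ms=13/5b +62.5ms=1/5b
7) 875.0ms=14/5b +62.5ms=1/5b
8) 937.5ms=3b +156.25ms=1/2b
9) 1093.75ms=7/2b +156.25ms=1/2b
10) 1250.0ms=4b +312.5ms=1b
11) 1562.5ms=5b +312.5ms=1b
Σ=6b of 6 (192bpm 2/4) — PASS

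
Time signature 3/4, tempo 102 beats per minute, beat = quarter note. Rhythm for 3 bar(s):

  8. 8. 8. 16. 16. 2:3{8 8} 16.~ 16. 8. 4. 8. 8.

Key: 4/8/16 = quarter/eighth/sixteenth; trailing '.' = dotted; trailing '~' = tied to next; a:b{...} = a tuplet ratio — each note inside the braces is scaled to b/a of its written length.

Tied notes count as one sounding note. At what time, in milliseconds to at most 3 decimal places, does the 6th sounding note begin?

1. 0.0ms @ 0 + 441.176ms (3/4)
2. 441.176ms @ 3/4 + 441.176ms (3/4)
3. 882.353ms @ 3/2 + 441.176ms (3/4)
4. 1323.529ms @ 9/4 + 220.588ms (3/8)
5. 1544.118ms @ 21/8 + 220.588ms (3/8)
6. 1764.706ms @ 3 + 441.176ms (3/4)
7. 2205.882ms @ 15/4 + 441.176ms (3/4)
8. 2647.059ms @ 9/2 + 441.176ms (3/4)
9. 3088.235ms @ 21/4 + 441.176ms (3/4)
10. 3529.412ms @ 6 + 882.353ms (3/2)
11. 4411.765ms @ 15/2 + 441.176ms (3/4)
12. 4852.941ms @ 33/4 + 441.176ms (3/4)

note 6 onset = 3b = 1764.706ms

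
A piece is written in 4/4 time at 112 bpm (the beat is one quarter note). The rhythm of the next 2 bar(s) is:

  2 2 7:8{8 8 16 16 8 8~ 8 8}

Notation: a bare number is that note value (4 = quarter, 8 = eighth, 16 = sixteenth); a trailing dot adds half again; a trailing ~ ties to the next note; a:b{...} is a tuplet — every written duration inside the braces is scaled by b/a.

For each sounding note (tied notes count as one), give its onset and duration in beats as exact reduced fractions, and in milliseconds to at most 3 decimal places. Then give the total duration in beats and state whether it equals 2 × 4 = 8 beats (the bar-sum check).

1) 0.0ms=0b +1071.429ms=2b
2) 1071.429ms=2b +1071.429ms=2b
3) 2142.857ms=4b +306.122ms=4/7b
4) 2448.98ms=32/7b +306.122ms=4/7b
5) 2755.102ms=36/7b +153.061ms=2/7b
6) 2908.163ms=38/7b +153.061ms=2/7b
7) 3061.224ms=40/7b +306.122ms=4/7b
8) 3367.347ms=44/7b +612.245ms=8/7b
9) 3979.592ms=52/7b +306.122ms=4/7b
Σ=8b of 8 (112bpm 4/4) — PASS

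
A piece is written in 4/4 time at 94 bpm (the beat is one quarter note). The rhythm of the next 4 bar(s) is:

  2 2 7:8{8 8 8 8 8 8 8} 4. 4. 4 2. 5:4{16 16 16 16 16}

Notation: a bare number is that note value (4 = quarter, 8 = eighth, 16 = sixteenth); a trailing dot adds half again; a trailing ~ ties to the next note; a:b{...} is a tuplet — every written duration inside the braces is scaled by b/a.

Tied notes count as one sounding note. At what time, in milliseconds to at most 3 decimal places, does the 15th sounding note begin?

note 15 onset = 76/5b = 9702.128ms

1. 0.0ms @ 0 + 1276.596ms (2)
2. 1276.596ms @ 2 + 1276.596ms (2)
3. 2553.191ms @ 4 + 364.742ms (4/7)
4. 2917.933ms @ 32/7 + 364.742ms (4/7)
5. 3282.675ms @ 36/7 + 364.742ms (4/7)
6. 3647.416ms @ 40/7 + 364.742ms (4/7)
7. 4012.158ms @ 44/7 + 364.742ms (4/7)
8. 4376.9ms @ 48/7 + 364.742ms (4/7)
9. 4741.641ms @ 52/7 + 364.742ms (4/7)
10. 5106.383ms @ 8 + 957.447ms (3/2)
11. 6063.83ms @ 19/2 + 957.447ms (3/2)
12. 7021.277ms @ 11 + 638.298ms (1)
13. 7659.574ms @ 12 + 1914.894ms (3)
14. 9574.468ms @ 15 + 127.66ms (1/5)
15. 9702.128ms @ 76/5 + 127.66ms (1/5)
16. 9829.787ms @ 77/5 + 127.66ms (1/5)
17. 9957.447ms @ 78/5 + 127.66ms (1/5)
18. 10085.106ms @ 79/5 + 127.66ms (1/5)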